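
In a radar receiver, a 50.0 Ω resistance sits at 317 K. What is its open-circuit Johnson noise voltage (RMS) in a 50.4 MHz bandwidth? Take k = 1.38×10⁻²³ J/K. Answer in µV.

6.64 µV

V_n = √(4kTRB)
4kTRB = 4 × 1.38×10⁻²³ × 317 × 5.00×10¹ × 5.04×10⁷ = 4.41×10⁻¹¹ V²
V_n = √(4.41×10⁻¹¹) = 6.64×10⁻⁶ V = 6.64 µV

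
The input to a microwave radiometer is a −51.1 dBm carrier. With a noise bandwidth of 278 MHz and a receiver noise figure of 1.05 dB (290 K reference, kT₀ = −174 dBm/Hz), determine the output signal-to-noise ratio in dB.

Noise floor: N = −174 + 10 log₁₀(B) + NF
10 log₁₀(2.78×10⁸) = 84.44 dB
N = −174 + 84.44 + 1.05 = −88.51 dBm
SNR = P_sig − N = −51.1 − (−88.51) = 37.41 dB → 37.4 dB

37.4 dB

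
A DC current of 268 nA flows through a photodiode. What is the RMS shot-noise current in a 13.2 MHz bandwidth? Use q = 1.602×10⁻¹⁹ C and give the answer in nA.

1.06 nA

I_n = √(2qI·B)
2qI·B = 2 × 1.602×10⁻¹⁹ × 2.68×10⁻⁷ × 1.32×10⁷ = 1.13×10⁻¹⁸ A²
I_n = √(1.13×10⁻¹⁸) = 1.06×10⁻⁹ A = 1.06 nA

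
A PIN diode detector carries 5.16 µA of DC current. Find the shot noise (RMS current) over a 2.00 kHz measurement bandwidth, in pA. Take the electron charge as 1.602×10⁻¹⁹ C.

I_n = √(2qI·B)
2qI·B = 2 × 1.602×10⁻¹⁹ × 5.16×10⁻⁶ × 2.00×10³ = 3.31×10⁻²¹ A²
I_n = √(3.31×10⁻²¹) = 5.75×10⁻¹¹ A = 57.5 pA

57.5 pA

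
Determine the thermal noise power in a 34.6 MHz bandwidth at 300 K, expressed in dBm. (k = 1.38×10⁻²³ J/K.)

P_n = kTB = 1.38×10⁻²³ × 300 × 3.46×10⁷ = 1.43×10⁻¹³ W
In dBm: 10 log₁₀(1.43×10⁻¹³ / 10⁻³) = −98.4 dBm

−98.4 dBm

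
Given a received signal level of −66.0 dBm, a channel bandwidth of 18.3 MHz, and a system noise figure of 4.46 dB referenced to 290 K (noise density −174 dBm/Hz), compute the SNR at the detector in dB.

Noise floor: N = −174 + 10 log₁₀(B) + NF
10 log₁₀(1.83×10⁷) = 72.62 dB
N = −174 + 72.62 + 4.46 = −96.92 dBm
SNR = P_sig − N = −66.0 − (−96.92) = 30.92 dB → 30.9 dB

30.9 dB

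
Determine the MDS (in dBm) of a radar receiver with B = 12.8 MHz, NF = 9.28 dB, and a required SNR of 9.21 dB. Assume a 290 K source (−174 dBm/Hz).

−84.4 dBm

Sensitivity = −174 + 10 log₁₀(B) + NF + SNR_min
= −174 + 71.07 + 9.28 + 9.21
= −84.44 dBm → −84.4 dBm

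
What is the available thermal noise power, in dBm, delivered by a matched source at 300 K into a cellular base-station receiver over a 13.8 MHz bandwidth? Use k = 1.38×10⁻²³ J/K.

−102.4 dBm

P_n = kTB = 1.38×10⁻²³ × 300 × 1.38×10⁷ = 5.71×10⁻¹⁴ W
In dBm: 10 log₁₀(5.71×10⁻¹⁴ / 10⁻³) = −102.4 dBm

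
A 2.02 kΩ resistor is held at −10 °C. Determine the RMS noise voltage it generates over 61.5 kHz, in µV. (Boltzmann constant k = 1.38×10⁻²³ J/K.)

1.34 µV

T = −10 °C + 273.15 = 263.15 K
V_n = √(4kTRB)
4kTRB = 4 × 1.38×10⁻²³ × 263.15 × 2.02×10³ × 6.15×10⁴ = 1.80×10⁻¹² V²
V_n = √(1.80×10⁻¹²) = 1.34×10⁻⁶ V = 1.34 µV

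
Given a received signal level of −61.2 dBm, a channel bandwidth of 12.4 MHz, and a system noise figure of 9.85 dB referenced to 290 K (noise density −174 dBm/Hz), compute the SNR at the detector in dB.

32.0 dB

Noise floor: N = −174 + 10 log₁₀(B) + NF
10 log₁₀(1.24×10⁷) = 70.93 dB
N = −174 + 70.93 + 9.85 = −93.22 dBm
SNR = P_sig − N = −61.2 − (−93.22) = 32.02 dB → 32.0 dB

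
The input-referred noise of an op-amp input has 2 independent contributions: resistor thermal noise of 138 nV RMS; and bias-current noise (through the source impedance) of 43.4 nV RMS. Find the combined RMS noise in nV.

Uncorrelated sources add in power (mean-square): V_tot = √(ΣV_i²)
V_tot = √[(1.38×10⁻⁷)² + (4.34×10⁻⁸)²] = 1.45×10⁻⁷ V = 145 nV

145 nV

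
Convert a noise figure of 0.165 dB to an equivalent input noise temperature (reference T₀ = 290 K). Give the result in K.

F = 10^(0.165/10) = 1.03872
T_e = (F − 1)·T₀ = (1.03872 − 1) × 290 = 11.2 K

11.2 K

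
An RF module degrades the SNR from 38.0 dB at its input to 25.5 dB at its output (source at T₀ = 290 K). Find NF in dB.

NF (dB) = SNR_in(dB) − SNR_out(dB) when the source is at T₀
NF = 38.0 − 25.5 = 12.5 dB

12.5 dB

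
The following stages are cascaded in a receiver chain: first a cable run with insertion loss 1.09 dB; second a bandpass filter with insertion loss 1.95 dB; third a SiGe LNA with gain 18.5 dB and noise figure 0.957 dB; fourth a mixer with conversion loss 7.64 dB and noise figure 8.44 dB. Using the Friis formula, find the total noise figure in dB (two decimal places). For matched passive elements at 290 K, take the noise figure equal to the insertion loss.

4.28 dB

Convert to linear (a loss of L dB is a gain of −L dB): F_i = 10^(NF_i/10), G_i = 10^(G_i,dB/10)
  Stage 1: F_1 = 10^(1.09/10) = 1.285, G_1 = 10^(−1.09/10) = 0.7780
  Stage 2: F_2 = 10^(1.95/10) = 1.567, G_2 = 10^(−1.95/10) = 0.6383
  Stage 3: F_3 = 10^(0.957/10) = 1.247, G_3 = 10^(18.5/10) = 70.79
  Stage 4: F_4 = 10^(8.44/10) = 6.982, G_4 = 10^(−7.64/10) = 0.1722
Friis cascade:
  F = 1.285 + (1.567 − 1)/0.7780 + (1.247 − 1)/0.4966 + (6.982 − 1)/35.16 = 2.680
NF = 10 log₁₀(2.680) = 4.28 dB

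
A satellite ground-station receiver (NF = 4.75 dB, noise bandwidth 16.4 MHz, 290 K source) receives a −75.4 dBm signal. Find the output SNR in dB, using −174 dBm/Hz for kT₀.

21.7 dB

Noise floor: N = −174 + 10 log₁₀(B) + NF
10 log₁₀(1.64×10⁷) = 72.15 dB
N = −174 + 72.15 + 4.75 = −97.10 dBm
SNR = P_sig − N = −75.4 − (−97.10) = 21.70 dB → 21.7 dB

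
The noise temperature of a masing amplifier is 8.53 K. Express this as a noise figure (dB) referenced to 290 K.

0.126 dB

F = 1 + T_e/T₀ = 1 + 8.53/290 = 1.02941
NF = 10 log₁₀(1.02941) = 0.126 dB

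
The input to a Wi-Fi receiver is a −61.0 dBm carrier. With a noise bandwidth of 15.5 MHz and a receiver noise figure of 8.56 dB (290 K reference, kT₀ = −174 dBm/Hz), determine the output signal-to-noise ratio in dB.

32.5 dB

Noise floor: N = −174 + 10 log₁₀(B) + NF
10 log₁₀(1.55×10⁷) = 71.9 dB
N = −174 + 71.9 + 8.56 = −93.54 dBm
SNR = P_sig − N = −61.0 − (−93.54) = 32.54 dB → 32.5 dB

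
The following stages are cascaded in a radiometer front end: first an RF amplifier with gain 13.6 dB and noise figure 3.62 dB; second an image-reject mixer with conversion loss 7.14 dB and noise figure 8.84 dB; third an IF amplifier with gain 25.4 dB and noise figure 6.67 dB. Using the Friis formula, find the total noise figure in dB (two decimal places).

Convert to linear (a loss of L dB is a gain of −L dB): F_i = 10^(NF_i/10), G_i = 10^(G_i,dB/10)
  Stage 1: F_1 = 10^(3.62/10) = 2.301, G_1 = 10^(13.6/10) = 22.91
  Stage 2: F_2 = 10^(8.84/10) = 7.656, G_2 = 10^(−7.14/10) = 0.1932
  Stage 3: F_3 = 10^(6.67/10) = 4.645, G_3 = 10^(25.4/10) = 346.7
Friis cascade:
  F = 2.301 + (7.656 − 1)/22.91 + (4.645 − 1)/4.426 = 3.416
NF = 10 log₁₀(3.416) = 5.33 dB

5.33 dB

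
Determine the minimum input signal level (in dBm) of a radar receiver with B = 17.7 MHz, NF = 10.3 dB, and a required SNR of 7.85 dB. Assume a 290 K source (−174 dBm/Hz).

−83.4 dBm

Sensitivity = −174 + 10 log₁₀(B) + NF + SNR_min
= −174 + 72.48 + 10.3 + 7.85
= −83.37 dBm → −83.4 dBm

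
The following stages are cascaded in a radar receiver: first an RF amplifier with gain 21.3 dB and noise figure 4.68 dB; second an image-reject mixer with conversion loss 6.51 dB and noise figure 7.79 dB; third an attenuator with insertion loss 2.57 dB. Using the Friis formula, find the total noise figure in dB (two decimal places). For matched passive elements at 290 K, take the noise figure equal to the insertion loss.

Convert to linear (a loss of L dB is a gain of −L dB): F_i = 10^(NF_i/10), G_i = 10^(G_i,dB/10)
  Stage 1: F_1 = 10^(4.68/10) = 2.938, G_1 = 10^(21.3/10) = 134.9
  Stage 2: F_2 = 10^(7.79/10) = 6.012, G_2 = 10^(−6.51/10) = 0.2234
  Stage 3: F_3 = 10^(2.57/10) = 1.807, G_3 = 10^(−2.57/10) = 0.5534
Friis cascade:
  F = 2.938 + (6.012 − 1)/134.9 + (1.807 − 1)/30.13 = 3.002
NF = 10 log₁₀(3.002) = 4.77 dB

4.77 dB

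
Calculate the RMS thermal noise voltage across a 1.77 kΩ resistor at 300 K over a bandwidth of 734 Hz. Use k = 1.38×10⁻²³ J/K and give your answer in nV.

V_n = √(4kTRB)
4kTRB = 4 × 1.38×10⁻²³ × 300 × 1.77×10³ × 7.34×10² = 2.15×10⁻¹⁴ V²
V_n = √(2.15×10⁻¹⁴) = 1.47×10⁻⁷ V = 147 nV

147 nV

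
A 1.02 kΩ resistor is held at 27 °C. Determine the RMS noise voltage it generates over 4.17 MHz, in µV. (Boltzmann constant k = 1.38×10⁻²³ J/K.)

8.39 µV

T = 27 °C + 273.15 = 300.15 K
V_n = √(4kTRB)
4kTRB = 4 × 1.38×10⁻²³ × 300.15 × 1.02×10³ × 4.17×10⁶ = 7.05×10⁻¹¹ V²
V_n = √(7.05×10⁻¹¹) = 8.39×10⁻⁶ V = 8.39 µV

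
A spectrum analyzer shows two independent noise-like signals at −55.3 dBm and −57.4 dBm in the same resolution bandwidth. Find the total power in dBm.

−53.2 dBm

Convert to linear, add, convert back:
P₁ = 2.95×10⁻⁹ W, P₂ = 1.82×10⁻⁹ W
P_tot = 4.77×10⁻⁹ W → 10 log₁₀(P_tot / 10⁻³) = −53.2 dBm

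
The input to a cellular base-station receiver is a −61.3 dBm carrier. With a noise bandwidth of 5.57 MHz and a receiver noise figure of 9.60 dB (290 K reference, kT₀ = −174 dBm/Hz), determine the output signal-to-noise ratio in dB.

Noise floor: N = −174 + 10 log₁₀(B) + NF
10 log₁₀(5.57×10⁶) = 67.46 dB
N = −174 + 67.46 + 9.60 = −96.94 dBm
SNR = P_sig − N = −61.3 − (−96.94) = 35.64 dB → 35.6 dB

35.6 dB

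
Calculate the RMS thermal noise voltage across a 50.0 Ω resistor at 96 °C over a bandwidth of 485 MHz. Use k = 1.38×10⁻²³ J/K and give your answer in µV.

T = 96 °C + 273.15 = 369.15 K
V_n = √(4kTRB)
4kTRB = 4 × 1.38×10⁻²³ × 369.15 × 5.00×10¹ × 4.85×10⁸ = 4.94×10⁻¹⁰ V²
V_n = √(4.94×10⁻¹⁰) = 2.22×10⁻⁵ V = 22.2 µV

22.2 µV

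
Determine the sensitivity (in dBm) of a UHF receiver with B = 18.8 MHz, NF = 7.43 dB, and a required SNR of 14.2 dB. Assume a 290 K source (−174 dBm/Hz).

−79.6 dBm

Sensitivity = −174 + 10 log₁₀(B) + NF + SNR_min
= −174 + 72.74 + 7.43 + 14.2
= −79.63 dBm → −79.6 dBm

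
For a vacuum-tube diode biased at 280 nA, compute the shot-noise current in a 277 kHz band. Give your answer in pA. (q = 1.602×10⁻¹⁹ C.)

I_n = √(2qI·B)
2qI·B = 2 × 1.602×10⁻¹⁹ × 2.80×10⁻⁷ × 2.77×10⁵ = 2.49×10⁻²⁰ A²
I_n = √(2.49×10⁻²⁰) = 1.58×10⁻¹⁰ A = 158 pA

158 pA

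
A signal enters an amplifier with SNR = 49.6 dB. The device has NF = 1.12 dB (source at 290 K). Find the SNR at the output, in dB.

48.48 dB

By definition F = SNR_in/SNR_out, so in dB: SNR_out = SNR_in − NF
SNR_out = 49.6 − 1.12 = 48.48 dB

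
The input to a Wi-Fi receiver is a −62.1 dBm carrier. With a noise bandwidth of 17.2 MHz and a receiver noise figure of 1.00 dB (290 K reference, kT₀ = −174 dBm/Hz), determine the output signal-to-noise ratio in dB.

Noise floor: N = −174 + 10 log₁₀(B) + NF
10 log₁₀(1.72×10⁷) = 72.36 dB
N = −174 + 72.36 + 1.00 = −100.64 dBm
SNR = P_sig − N = −62.1 − (−100.64) = 38.54 dB → 38.5 dB

38.5 dB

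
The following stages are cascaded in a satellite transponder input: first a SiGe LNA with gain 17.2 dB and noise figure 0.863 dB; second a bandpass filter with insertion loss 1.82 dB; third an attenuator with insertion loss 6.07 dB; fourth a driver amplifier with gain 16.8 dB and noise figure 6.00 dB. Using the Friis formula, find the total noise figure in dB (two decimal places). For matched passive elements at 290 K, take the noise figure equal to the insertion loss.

Convert to linear (a loss of L dB is a gain of −L dB): F_i = 10^(NF_i/10), G_i = 10^(G_i,dB/10)
  Stage 1: F_1 = 10^(0.863/10) = 1.220, G_1 = 10^(17.2/10) = 52.48
  Stage 2: F_2 = 10^(1.82/10) = 1.521, G_2 = 10^(−1.82/10) = 0.6577
  Stage 3: F_3 = 10^(6.07/10) = 4.046, G_3 = 10^(−6.07/10) = 0.2472
  Stage 4: F_4 = 10^(6.00/10) = 3.981, G_4 = 10^(16.8/10) = 47.86
Friis cascade:
  F = 1.220 + (1.521 − 1)/52.48 + (4.046 − 1)/34.51 + (3.981 − 1)/8.531 = 1.667
NF = 10 log₁₀(1.667) = 2.22 dB

2.22 dB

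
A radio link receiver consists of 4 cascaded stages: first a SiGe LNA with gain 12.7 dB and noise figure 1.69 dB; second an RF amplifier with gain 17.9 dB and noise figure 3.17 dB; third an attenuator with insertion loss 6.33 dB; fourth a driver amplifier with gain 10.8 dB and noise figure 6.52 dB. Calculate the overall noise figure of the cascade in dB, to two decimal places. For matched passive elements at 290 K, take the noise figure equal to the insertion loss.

Convert to linear (a loss of L dB is a gain of −L dB): F_i = 10^(NF_i/10), G_i = 10^(G_i,dB/10)
  Stage 1: F_1 = 10^(1.69/10) = 1.476, G_1 = 10^(12.7/10) = 18.62
  Stage 2: F_2 = 10^(3.17/10) = 2.075, G_2 = 10^(17.9/10) = 61.66
  Stage 3: F_3 = 10^(6.33/10) = 4.295, G_3 = 10^(−6.33/10) = 0.2328
  Stage 4: F_4 = 10^(6.52/10) = 4.487, G_4 = 10^(10.8/10) = 12.02
Friis cascade:
  F = 1.476 + (2.075 − 1)/18.62 + (4.295 − 1)/1148 + (4.487 − 1)/267.3 = 1.549
NF = 10 log₁₀(1.549) = 1.90 dB

1.90 dB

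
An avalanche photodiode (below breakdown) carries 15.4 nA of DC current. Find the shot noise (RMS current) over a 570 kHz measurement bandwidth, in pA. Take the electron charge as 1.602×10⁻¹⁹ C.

I_n = √(2qI·B)
2qI·B = 2 × 1.602×10⁻¹⁹ × 1.54×10⁻⁸ × 5.70×10⁵ = 2.81×10⁻²¹ A²
I_n = √(2.81×10⁻²¹) = 5.30×10⁻¹¹ A = 53.0 pA

53.0 pA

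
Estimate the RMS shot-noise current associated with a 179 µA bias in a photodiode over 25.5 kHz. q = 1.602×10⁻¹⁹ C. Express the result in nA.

1.21 nA

I_n = √(2qI·B)
2qI·B = 2 × 1.602×10⁻¹⁹ × 1.79×10⁻⁴ × 2.55×10⁴ = 1.46×10⁻¹⁸ A²
I_n = √(1.46×10⁻¹⁸) = 1.21×10⁻⁹ A = 1.21 nA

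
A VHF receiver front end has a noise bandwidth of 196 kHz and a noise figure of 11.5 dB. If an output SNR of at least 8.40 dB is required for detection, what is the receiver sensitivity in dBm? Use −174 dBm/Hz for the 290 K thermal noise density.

Sensitivity = −174 + 10 log₁₀(B) + NF + SNR_min
= −174 + 52.92 + 11.5 + 8.40
= −101.18 dBm → −101.2 dBm

−101.2 dBm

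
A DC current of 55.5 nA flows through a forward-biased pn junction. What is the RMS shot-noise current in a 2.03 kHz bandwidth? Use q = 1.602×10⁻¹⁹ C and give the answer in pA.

I_n = √(2qI·B)
2qI·B = 2 × 1.602×10⁻¹⁹ × 5.55×10⁻⁸ × 2.03×10³ = 3.61×10⁻²³ A²
I_n = √(3.61×10⁻²³) = 6.01×10⁻¹² A = 6.01 pA

6.01 pA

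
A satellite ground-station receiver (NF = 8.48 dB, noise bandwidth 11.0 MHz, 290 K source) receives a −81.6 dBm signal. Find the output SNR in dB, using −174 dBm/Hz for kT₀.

Noise floor: N = −174 + 10 log₁₀(B) + NF
10 log₁₀(1.10×10⁷) = 70.41 dB
N = −174 + 70.41 + 8.48 = −95.11 dBm
SNR = P_sig − N = −81.6 − (−95.11) = 13.51 dB → 13.5 dB

13.5 dB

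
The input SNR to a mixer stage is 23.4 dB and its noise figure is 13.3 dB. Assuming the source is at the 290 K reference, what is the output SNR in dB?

By definition F = SNR_in/SNR_out, so in dB: SNR_out = SNR_in − NF
SNR_out = 23.4 − 13.3 = 10.1 dB

10.1 dB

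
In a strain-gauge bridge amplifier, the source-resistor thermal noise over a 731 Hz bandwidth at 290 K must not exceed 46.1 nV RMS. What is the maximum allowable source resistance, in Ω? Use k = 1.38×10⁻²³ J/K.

182 Ω

Johnson–Nyquist: V_n = √(4kTRB) ⇒ R = V_n² / (4kTB)
4kTB = 4 × 1.38×10⁻²³ × 290 × 7.31×10² = 1.17×10⁻¹⁷
R = (4.61×10⁻⁸)² / 1.17×10⁻¹⁷ = 1.82×10² Ω = 182 Ω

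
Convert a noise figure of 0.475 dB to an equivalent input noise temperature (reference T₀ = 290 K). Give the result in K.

F = 10^(0.475/10) = 1.11558
T_e = (F − 1)·T₀ = (1.11558 − 1) × 290 = 33.5 K

33.5 K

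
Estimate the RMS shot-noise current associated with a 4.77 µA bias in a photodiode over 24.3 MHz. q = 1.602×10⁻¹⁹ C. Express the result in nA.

6.09 nA

I_n = √(2qI·B)
2qI·B = 2 × 1.602×10⁻¹⁹ × 4.77×10⁻⁶ × 2.43×10⁷ = 3.71×10⁻¹⁷ A²
I_n = √(3.71×10⁻¹⁷) = 6.09×10⁻⁹ A = 6.09 nA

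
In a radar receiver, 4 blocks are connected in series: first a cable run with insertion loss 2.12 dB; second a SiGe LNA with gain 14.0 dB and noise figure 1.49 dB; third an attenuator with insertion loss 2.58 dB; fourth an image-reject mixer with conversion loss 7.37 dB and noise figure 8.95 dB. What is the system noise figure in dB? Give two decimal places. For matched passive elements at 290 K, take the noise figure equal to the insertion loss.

4.99 dB

Convert to linear (a loss of L dB is a gain of −L dB): F_i = 10^(NF_i/10), G_i = 10^(G_i,dB/10)
  Stage 1: F_1 = 10^(2.12/10) = 1.629, G_1 = 10^(−2.12/10) = 0.6138
  Stage 2: F_2 = 10^(1.49/10) = 1.409, G_2 = 10^(14.0/10) = 25.12
  Stage 3: F_3 = 10^(2.58/10) = 1.811, G_3 = 10^(−2.58/10) = 0.5521
  Stage 4: F_4 = 10^(8.95/10) = 7.852, G_4 = 10^(−7.37/10) = 0.1832
Friis cascade:
  F = 1.629 + (1.409 − 1)/0.6138 + (1.811 − 1)/15.42 + (7.852 − 1)/8.511 = 3.154
NF = 10 log₁₀(3.154) = 4.99 dB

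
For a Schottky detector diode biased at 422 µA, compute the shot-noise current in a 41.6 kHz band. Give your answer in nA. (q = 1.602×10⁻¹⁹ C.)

2.37 nA

I_n = √(2qI·B)
2qI·B = 2 × 1.602×10⁻¹⁹ × 4.22×10⁻⁴ × 4.16×10⁴ = 5.62×10⁻¹⁸ A²
I_n = √(5.62×10⁻¹⁸) = 2.37×10⁻⁹ A = 2.37 nA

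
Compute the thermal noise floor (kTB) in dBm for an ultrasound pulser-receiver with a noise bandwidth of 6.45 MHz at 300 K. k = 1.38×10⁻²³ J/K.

−105.7 dBm

P_n = kTB = 1.38×10⁻²³ × 300 × 6.45×10⁶ = 2.67×10⁻¹⁴ W
In dBm: 10 log₁₀(2.67×10⁻¹⁴ / 10⁻³) = −105.7 dBm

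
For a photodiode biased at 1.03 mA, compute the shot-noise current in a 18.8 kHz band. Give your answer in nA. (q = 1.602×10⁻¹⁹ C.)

2.49 nA

I_n = √(2qI·B)
2qI·B = 2 × 1.602×10⁻¹⁹ × 1.03×10⁻³ × 1.88×10⁴ = 6.20×10⁻¹⁸ A²
I_n = √(6.20×10⁻¹⁸) = 2.49×10⁻⁹ A = 2.49 nA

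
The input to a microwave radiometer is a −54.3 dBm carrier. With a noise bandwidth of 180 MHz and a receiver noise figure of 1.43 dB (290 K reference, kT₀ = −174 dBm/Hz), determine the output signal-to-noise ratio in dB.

35.7 dB

Noise floor: N = −174 + 10 log₁₀(B) + NF
10 log₁₀(1.80×10⁸) = 82.55 dB
N = −174 + 82.55 + 1.43 = −90.02 dBm
SNR = P_sig − N = −54.3 − (−90.02) = 35.72 dB → 35.7 dB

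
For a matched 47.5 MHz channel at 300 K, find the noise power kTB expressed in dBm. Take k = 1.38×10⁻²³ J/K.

P_n = kTB = 1.38×10⁻²³ × 300 × 4.75×10⁷ = 1.97×10⁻¹³ W
In dBm: 10 log₁₀(1.97×10⁻¹³ / 10⁻³) = −97.1 dBm

−97.1 dBm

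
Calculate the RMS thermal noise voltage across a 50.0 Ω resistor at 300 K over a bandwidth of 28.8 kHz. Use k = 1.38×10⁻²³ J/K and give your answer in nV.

V_n = √(4kTRB)
4kTRB = 4 × 1.38×10⁻²³ × 300 × 5.00×10¹ × 2.88×10⁴ = 2.38×10⁻¹⁴ V²
V_n = √(2.38×10⁻¹⁴) = 1.54×10⁻⁷ V = 154 nV

154 nV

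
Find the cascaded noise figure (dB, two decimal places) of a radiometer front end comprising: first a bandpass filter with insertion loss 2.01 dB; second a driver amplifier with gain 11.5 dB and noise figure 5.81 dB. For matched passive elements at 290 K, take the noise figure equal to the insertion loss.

Convert to linear (a loss of L dB is a gain of −L dB): F_i = 10^(NF_i/10), G_i = 10^(G_i,dB/10)
  Stage 1: F_1 = 10^(2.01/10) = 1.589, G_1 = 10^(−2.01/10) = 0.6295
  Stage 2: F_2 = 10^(5.81/10) = 3.811, G_2 = 10^(11.5/10) = 14.13
Friis cascade:
  F = 1.589 + (3.811 − 1)/0.6295 = 6.053
NF = 10 log₁₀(6.053) = 7.82 dB

7.82 dB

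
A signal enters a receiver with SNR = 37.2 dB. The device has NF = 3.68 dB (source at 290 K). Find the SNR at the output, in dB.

33.52 dB

By definition F = SNR_in/SNR_out, so in dB: SNR_out = SNR_in − NF
SNR_out = 37.2 − 3.68 = 33.52 dB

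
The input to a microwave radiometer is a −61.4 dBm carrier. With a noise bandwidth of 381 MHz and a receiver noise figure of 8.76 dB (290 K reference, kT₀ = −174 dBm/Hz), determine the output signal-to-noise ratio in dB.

Noise floor: N = −174 + 10 log₁₀(B) + NF
10 log₁₀(3.81×10⁸) = 85.81 dB
N = −174 + 85.81 + 8.76 = −79.43 dBm
SNR = P_sig − N = −61.4 − (−79.43) = 18.03 dB → 18.0 dB

18.0 dB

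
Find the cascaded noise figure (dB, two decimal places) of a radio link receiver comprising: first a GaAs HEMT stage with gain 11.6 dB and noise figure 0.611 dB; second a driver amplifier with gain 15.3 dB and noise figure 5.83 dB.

1.29 dB

Convert to linear (a loss of L dB is a gain of −L dB): F_i = 10^(NF_i/10), G_i = 10^(G_i,dB/10)
  Stage 1: F_1 = 10^(0.611/10) = 1.151, G_1 = 10^(11.6/10) = 14.45
  Stage 2: F_2 = 10^(5.83/10) = 3.828, G_2 = 10^(15.3/10) = 33.88
Friis cascade:
  F = 1.151 + (3.828 − 1)/14.45 = 1.347
NF = 10 log₁₀(1.347) = 1.29 dB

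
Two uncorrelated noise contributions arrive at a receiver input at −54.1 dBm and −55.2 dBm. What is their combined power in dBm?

−51.6 dBm

Convert to linear, add, convert back:
P₁ = 3.89×10⁻⁹ W, P₂ = 3.02×10⁻⁹ W
P_tot = 6.91×10⁻⁹ W → 10 log₁₀(P_tot / 10⁻³) = −51.6 dBm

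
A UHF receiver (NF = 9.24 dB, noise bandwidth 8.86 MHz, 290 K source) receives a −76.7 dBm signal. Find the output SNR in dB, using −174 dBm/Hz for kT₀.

18.6 dB

Noise floor: N = −174 + 10 log₁₀(B) + NF
10 log₁₀(8.86×10⁶) = 69.47 dB
N = −174 + 69.47 + 9.24 = −95.29 dBm
SNR = P_sig − N = −76.7 − (−95.29) = 18.59 dB → 18.6 dB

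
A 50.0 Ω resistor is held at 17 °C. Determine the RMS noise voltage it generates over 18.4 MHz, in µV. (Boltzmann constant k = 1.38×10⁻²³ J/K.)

3.84 µV

T = 17 °C + 273.15 = 290.15 K
V_n = √(4kTRB)
4kTRB = 4 × 1.38×10⁻²³ × 290.15 × 5.00×10¹ × 1.84×10⁷ = 1.47×10⁻¹¹ V²
V_n = √(1.47×10⁻¹¹) = 3.84×10⁻⁶ V = 3.84 µV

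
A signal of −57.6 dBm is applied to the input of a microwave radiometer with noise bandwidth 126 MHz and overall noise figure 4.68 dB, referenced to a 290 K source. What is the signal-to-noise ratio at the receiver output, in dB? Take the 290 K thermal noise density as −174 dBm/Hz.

30.7 dB

Noise floor: N = −174 + 10 log₁₀(B) + NF
10 log₁₀(1.26×10⁸) = 81 dB
N = −174 + 81 + 4.68 = −88.32 dBm
SNR = P_sig − N = −57.6 − (−88.32) = 30.72 dB → 30.7 dB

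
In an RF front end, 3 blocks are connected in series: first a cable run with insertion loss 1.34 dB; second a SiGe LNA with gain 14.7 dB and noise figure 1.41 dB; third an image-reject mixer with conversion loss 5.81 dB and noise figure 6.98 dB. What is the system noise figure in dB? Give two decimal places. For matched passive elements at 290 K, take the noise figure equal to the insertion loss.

3.15 dB

Convert to linear (a loss of L dB is a gain of −L dB): F_i = 10^(NF_i/10), G_i = 10^(G_i,dB/10)
  Stage 1: F_1 = 10^(1.34/10) = 1.361, G_1 = 10^(−1.34/10) = 0.7345
  Stage 2: F_2 = 10^(1.41/10) = 1.384, G_2 = 10^(14.7/10) = 29.51
  Stage 3: F_3 = 10^(6.98/10) = 4.989, G_3 = 10^(−5.81/10) = 0.2624
Friis cascade:
  F = 1.361 + (1.384 − 1)/0.7345 + (4.989 − 1)/21.68 = 2.068
NF = 10 log₁₀(2.068) = 3.15 dB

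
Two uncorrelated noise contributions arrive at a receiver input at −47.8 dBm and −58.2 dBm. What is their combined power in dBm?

Convert to linear, add, convert back:
P₁ = 1.66×10⁻⁸ W, P₂ = 1.51×10⁻⁹ W
P_tot = 1.81×10⁻⁸ W → 10 log₁₀(P_tot / 10⁻³) = −47.4 dBm

−47.4 dBm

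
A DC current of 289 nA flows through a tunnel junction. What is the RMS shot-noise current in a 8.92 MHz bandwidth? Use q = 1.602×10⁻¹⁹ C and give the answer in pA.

I_n = √(2qI·B)
2qI·B = 2 × 1.602×10⁻¹⁹ × 2.89×10⁻⁷ × 8.92×10⁶ = 8.26×10⁻¹⁹ A²
I_n = √(8.26×10⁻¹⁹) = 9.09×10⁻¹⁰ A = 909 pA

909 pA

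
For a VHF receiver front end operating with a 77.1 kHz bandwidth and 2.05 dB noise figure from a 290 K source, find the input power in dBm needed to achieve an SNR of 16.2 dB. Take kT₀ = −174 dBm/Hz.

−106.9 dBm

Sensitivity = −174 + 10 log₁₀(B) + NF + SNR_min
= −174 + 48.87 + 2.05 + 16.2
= −106.88 dBm → −106.9 dBm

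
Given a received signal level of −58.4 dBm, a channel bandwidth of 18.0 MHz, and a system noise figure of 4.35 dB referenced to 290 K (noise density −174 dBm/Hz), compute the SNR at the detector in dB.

38.7 dB

Noise floor: N = −174 + 10 log₁₀(B) + NF
10 log₁₀(1.80×10⁷) = 72.55 dB
N = −174 + 72.55 + 4.35 = −97.10 dBm
SNR = P_sig − N = −58.4 − (−97.10) = 38.70 dB → 38.7 dB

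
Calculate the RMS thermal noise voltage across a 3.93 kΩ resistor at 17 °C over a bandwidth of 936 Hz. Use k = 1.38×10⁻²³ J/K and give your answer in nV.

T = 17 °C + 273.15 = 290.15 K
V_n = √(4kTRB)
4kTRB = 4 × 1.38×10⁻²³ × 290.15 × 3.93×10³ × 9.36×10² = 5.89×10⁻¹⁴ V²
V_n = √(5.89×10⁻¹⁴) = 2.43×10⁻⁷ V = 243 nV

243 nV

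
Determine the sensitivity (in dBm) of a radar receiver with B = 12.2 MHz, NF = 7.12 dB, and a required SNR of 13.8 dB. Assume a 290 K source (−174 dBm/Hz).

Sensitivity = −174 + 10 log₁₀(B) + NF + SNR_min
= −174 + 70.86 + 7.12 + 13.8
= −82.22 dBm → −82.2 dBm

−82.2 dBm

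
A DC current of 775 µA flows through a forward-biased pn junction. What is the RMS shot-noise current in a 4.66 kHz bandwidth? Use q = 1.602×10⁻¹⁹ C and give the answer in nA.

1.08 nA

I_n = √(2qI·B)
2qI·B = 2 × 1.602×10⁻¹⁹ × 7.75×10⁻⁴ × 4.66×10³ = 1.16×10⁻¹⁸ A²
I_n = √(1.16×10⁻¹⁸) = 1.08×10⁻⁹ A = 1.08 nA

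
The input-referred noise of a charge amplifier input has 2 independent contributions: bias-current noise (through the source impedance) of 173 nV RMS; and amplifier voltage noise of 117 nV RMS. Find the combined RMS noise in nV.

209 nV

Uncorrelated sources add in power (mean-square): V_tot = √(ΣV_i²)
V_tot = √[(1.73×10⁻⁷)² + (1.17×10⁻⁷)²] = 2.09×10⁻⁷ V = 209 nV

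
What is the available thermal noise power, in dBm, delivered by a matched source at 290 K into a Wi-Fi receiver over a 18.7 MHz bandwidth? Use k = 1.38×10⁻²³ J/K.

P_n = kTB = 1.38×10⁻²³ × 290 × 1.87×10⁷ = 7.48×10⁻¹⁴ W
In dBm: 10 log₁₀(7.48×10⁻¹⁴ / 10⁻³) = −101.3 dBm

−101.3 dBm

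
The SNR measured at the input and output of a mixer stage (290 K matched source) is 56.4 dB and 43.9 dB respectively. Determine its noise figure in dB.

NF (dB) = SNR_in(dB) − SNR_out(dB) when the source is at T₀
NF = 56.4 − 43.9 = 12.5 dB

12.5 dB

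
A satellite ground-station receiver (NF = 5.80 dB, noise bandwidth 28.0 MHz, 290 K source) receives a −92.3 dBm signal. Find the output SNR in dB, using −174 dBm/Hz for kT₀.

Noise floor: N = −174 + 10 log₁₀(B) + NF
10 log₁₀(2.80×10⁷) = 74.47 dB
N = −174 + 74.47 + 5.80 = −93.73 dBm
SNR = P_sig − N = −92.3 − (−93.73) = 1.43 dB → 1.4 dB

1.4 dB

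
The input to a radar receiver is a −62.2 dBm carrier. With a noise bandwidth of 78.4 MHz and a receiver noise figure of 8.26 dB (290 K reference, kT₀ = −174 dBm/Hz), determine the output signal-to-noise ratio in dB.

Noise floor: N = −174 + 10 log₁₀(B) + NF
10 log₁₀(7.84×10⁷) = 78.94 dB
N = −174 + 78.94 + 8.26 = −86.80 dBm
SNR = P_sig − N = −62.2 − (−86.80) = 24.60 dB → 24.6 dB

24.6 dB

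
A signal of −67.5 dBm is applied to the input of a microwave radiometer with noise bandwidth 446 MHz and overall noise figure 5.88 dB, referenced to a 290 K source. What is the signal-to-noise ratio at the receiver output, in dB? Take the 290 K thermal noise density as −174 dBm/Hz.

14.1 dB

Noise floor: N = −174 + 10 log₁₀(B) + NF
10 log₁₀(4.46×10⁸) = 86.49 dB
N = −174 + 86.49 + 5.88 = −81.63 dBm
SNR = P_sig − N = −67.5 − (−81.63) = 14.13 dB → 14.1 dB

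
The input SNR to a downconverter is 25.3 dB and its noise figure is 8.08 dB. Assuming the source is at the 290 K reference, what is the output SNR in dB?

17.22 dB

By definition F = SNR_in/SNR_out, so in dB: SNR_out = SNR_in − NF
SNR_out = 25.3 − 8.08 = 17.22 dB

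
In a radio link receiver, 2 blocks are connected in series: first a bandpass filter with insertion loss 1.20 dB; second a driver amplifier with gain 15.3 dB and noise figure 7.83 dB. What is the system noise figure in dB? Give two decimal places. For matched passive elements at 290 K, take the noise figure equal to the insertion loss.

Convert to linear (a loss of L dB is a gain of −L dB): F_i = 10^(NF_i/10), G_i = 10^(G_i,dB/10)
  Stage 1: F_1 = 10^(1.20/10) = 1.318, G_1 = 10^(−1.20/10) = 0.7586
  Stage 2: F_2 = 10^(7.83/10) = 6.067, G_2 = 10^(15.3/10) = 33.88
Friis cascade:
  F = 1.318 + (6.067 − 1)/0.7586 = 7.998
NF = 10 log₁₀(7.998) = 9.03 dB

9.03 dB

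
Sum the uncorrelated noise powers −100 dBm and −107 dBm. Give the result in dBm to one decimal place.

−99.2 dBm

Convert to linear, add, convert back:
P₁ = 1.00×10⁻¹³ W, P₂ = 2.00×10⁻¹⁴ W
P_tot = 1.20×10⁻¹³ W → 10 log₁₀(P_tot / 10⁻³) = −99.2 dBm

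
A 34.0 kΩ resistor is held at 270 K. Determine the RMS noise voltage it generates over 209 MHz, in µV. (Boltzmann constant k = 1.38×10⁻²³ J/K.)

V_n = √(4kTRB)
4kTRB = 4 × 1.38×10⁻²³ × 270 × 3.40×10⁴ × 2.09×10⁸ = 1.06×10⁻⁷ V²
V_n = √(1.06×10⁻⁷) = 3.25×10⁻⁴ V = 325 µV

325 µV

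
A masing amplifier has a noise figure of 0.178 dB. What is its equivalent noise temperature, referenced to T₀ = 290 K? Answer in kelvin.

F = 10^(0.178/10) = 1.04184
T_e = (F − 1)·T₀ = (1.04184 − 1) × 290 = 12.1 K

12.1 K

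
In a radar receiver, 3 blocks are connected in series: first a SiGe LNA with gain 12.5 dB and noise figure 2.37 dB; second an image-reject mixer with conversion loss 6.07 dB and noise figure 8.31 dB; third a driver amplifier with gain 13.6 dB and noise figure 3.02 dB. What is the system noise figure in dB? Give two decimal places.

Convert to linear (a loss of L dB is a gain of −L dB): F_i = 10^(NF_i/10), G_i = 10^(G_i,dB/10)
  Stage 1: F_1 = 10^(2.37/10) = 1.726, G_1 = 10^(12.5/10) = 17.78
  Stage 2: F_2 = 10^(8.31/10) = 6.776, G_2 = 10^(−6.07/10) = 0.2472
  Stage 3: F_3 = 10^(3.02/10) = 2.004, G_3 = 10^(13.6/10) = 22.91
Friis cascade:
  F = 1.726 + (6.776 − 1)/17.78 + (2.004 − 1)/4.395 = 2.279
NF = 10 log₁₀(2.279) = 3.58 dB

3.58 dB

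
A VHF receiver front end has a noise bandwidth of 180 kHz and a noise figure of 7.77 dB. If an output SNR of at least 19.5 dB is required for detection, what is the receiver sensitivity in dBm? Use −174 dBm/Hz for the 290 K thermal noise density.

−94.2 dBm

Sensitivity = −174 + 10 log₁₀(B) + NF + SNR_min
= −174 + 52.55 + 7.77 + 19.5
= −94.18 dBm → −94.2 dBm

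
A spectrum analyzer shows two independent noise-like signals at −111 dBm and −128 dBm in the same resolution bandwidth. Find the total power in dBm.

Convert to linear, add, convert back:
P₁ = 7.94×10⁻¹⁵ W, P₂ = 1.58×10⁻¹⁶ W
P_tot = 8.10×10⁻¹⁵ W → 10 log₁₀(P_tot / 10⁻³) = −110.9 dBm

−110.9 dBm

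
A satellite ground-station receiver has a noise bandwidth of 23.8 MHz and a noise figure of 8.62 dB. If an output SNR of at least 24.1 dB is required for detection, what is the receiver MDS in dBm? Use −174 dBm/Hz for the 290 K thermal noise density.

Sensitivity = −174 + 10 log₁₀(B) + NF + SNR_min
= −174 + 73.77 + 8.62 + 24.1
= −67.51 dBm → −67.5 dBm

−67.5 dBm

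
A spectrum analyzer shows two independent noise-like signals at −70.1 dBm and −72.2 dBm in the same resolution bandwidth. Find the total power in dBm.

−68.0 dBm

Convert to linear, add, convert back:
P₁ = 9.77×10⁻¹¹ W, P₂ = 6.03×10⁻¹¹ W
P_tot = 1.58×10⁻¹⁰ W → 10 log₁₀(P_tot / 10⁻³) = −68.0 dBm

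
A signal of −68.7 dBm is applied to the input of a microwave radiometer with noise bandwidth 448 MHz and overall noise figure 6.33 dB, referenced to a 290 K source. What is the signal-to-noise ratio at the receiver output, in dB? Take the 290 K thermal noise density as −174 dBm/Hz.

12.5 dB

Noise floor: N = −174 + 10 log₁₀(B) + NF
10 log₁₀(4.48×10⁸) = 86.51 dB
N = −174 + 86.51 + 6.33 = −81.16 dBm
SNR = P_sig − N = −68.7 − (−81.16) = 12.46 dB → 12.5 dB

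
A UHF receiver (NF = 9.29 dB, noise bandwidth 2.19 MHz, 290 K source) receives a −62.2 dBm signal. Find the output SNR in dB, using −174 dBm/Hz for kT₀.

Noise floor: N = −174 + 10 log₁₀(B) + NF
10 log₁₀(2.19×10⁶) = 63.4 dB
N = −174 + 63.4 + 9.29 = −101.31 dBm
SNR = P_sig − N = −62.2 − (−101.31) = 39.11 dB → 39.1 dB

39.1 dB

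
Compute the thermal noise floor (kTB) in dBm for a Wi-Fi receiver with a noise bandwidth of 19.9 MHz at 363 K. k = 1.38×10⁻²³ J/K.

−100.0 dBm

P_n = kTB = 1.38×10⁻²³ × 363 × 1.99×10⁷ = 9.97×10⁻¹⁴ W
In dBm: 10 log₁₀(9.97×10⁻¹⁴ / 10⁻³) = −100.0 dBm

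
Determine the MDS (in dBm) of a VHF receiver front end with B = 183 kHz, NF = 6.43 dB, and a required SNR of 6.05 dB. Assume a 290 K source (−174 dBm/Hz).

−108.9 dBm

Sensitivity = −174 + 10 log₁₀(B) + NF + SNR_min
= −174 + 52.62 + 6.43 + 6.05
= −108.90 dBm → −108.9 dBm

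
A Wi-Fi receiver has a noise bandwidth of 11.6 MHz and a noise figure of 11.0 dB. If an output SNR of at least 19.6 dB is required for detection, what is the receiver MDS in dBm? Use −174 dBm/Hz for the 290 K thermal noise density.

−72.8 dBm

Sensitivity = −174 + 10 log₁₀(B) + NF + SNR_min
= −174 + 70.64 + 11.0 + 19.6
= −72.76 dBm → −72.8 dBm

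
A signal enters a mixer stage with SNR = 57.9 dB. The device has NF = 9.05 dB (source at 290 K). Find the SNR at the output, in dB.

48.85 dB

By definition F = SNR_in/SNR_out, so in dB: SNR_out = SNR_in − NF
SNR_out = 57.9 − 9.05 = 48.85 dB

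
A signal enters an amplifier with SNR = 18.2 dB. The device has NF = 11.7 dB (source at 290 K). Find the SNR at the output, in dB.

By definition F = SNR_in/SNR_out, so in dB: SNR_out = SNR_in − NF
SNR_out = 18.2 − 11.7 = 6.5 dB

6.5 dB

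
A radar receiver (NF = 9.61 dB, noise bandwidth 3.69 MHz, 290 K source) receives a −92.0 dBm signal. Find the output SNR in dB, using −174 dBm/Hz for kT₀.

6.7 dB

Noise floor: N = −174 + 10 log₁₀(B) + NF
10 log₁₀(3.69×10⁶) = 65.67 dB
N = −174 + 65.67 + 9.61 = −98.72 dBm
SNR = P_sig − N = −92.0 − (−98.72) = 6.72 dB → 6.7 dB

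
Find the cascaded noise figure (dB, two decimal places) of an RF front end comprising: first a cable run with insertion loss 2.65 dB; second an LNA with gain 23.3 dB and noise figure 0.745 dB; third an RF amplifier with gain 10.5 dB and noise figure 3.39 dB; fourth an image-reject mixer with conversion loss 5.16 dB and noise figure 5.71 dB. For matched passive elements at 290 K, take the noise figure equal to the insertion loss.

3.42 dB

Convert to linear (a loss of L dB is a gain of −L dB): F_i = 10^(NF_i/10), G_i = 10^(G_i,dB/10)
  Stage 1: F_1 = 10^(2.65/10) = 1.841, G_1 = 10^(−2.65/10) = 0.5433
  Stage 2: F_2 = 10^(0.745/10) = 1.187, G_2 = 10^(23.3/10) = 213.8
  Stage 3: F_3 = 10^(3.39/10) = 2.183, G_3 = 10^(10.5/10) = 11.22
  Stage 4: F_4 = 10^(5.71/10) = 3.724, G_4 = 10^(−5.16/10) = 0.3048
Friis cascade:
  F = 1.841 + (1.187 − 1)/0.5433 + (2.183 − 1)/116.1 + (3.724 − 1)/1303 = 2.198
NF = 10 log₁₀(2.198) = 3.42 dB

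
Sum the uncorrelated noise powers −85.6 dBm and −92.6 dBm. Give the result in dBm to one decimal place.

Convert to linear, add, convert back:
P₁ = 2.75×10⁻¹² W, P₂ = 5.50×10⁻¹³ W
P_tot = 3.30×10⁻¹² W → 10 log₁₀(P_tot / 10⁻³) = −84.8 dBm

−84.8 dBm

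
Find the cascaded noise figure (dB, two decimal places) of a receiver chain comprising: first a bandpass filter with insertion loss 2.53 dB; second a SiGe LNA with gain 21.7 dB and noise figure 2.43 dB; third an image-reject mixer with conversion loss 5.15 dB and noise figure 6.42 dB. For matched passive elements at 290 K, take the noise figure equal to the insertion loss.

Convert to linear (a loss of L dB is a gain of −L dB): F_i = 10^(NF_i/10), G_i = 10^(G_i,dB/10)
  Stage 1: F_1 = 10^(2.53/10) = 1.791, G_1 = 10^(−2.53/10) = 0.5585
  Stage 2: F_2 = 10^(2.43/10) = 1.750, G_2 = 10^(21.7/10) = 147.9
  Stage 3: F_3 = 10^(6.42/10) = 4.385, G_3 = 10^(−5.15/10) = 0.3055
Friis cascade:
  F = 1.791 + (1.750 − 1)/0.5585 + (4.385 − 1)/82.60 = 3.174
NF = 10 log₁₀(3.174) = 5.02 dB

5.02 dB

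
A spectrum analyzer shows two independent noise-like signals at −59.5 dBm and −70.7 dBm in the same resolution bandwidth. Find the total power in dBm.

−59.2 dBm

Convert to linear, add, convert back:
P₁ = 1.12×10⁻⁹ W, P₂ = 8.51×10⁻¹¹ W
P_tot = 1.21×10⁻⁹ W → 10 log₁₀(P_tot / 10⁻³) = −59.2 dBm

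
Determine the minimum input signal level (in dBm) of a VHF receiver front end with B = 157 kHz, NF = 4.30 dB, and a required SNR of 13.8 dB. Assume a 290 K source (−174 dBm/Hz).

Sensitivity = −174 + 10 log₁₀(B) + NF + SNR_min
= −174 + 51.96 + 4.30 + 13.8
= −103.94 dBm → −103.9 dBm

−103.9 dBm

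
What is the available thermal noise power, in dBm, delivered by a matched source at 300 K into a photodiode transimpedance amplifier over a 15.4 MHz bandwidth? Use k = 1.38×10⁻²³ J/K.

P_n = kTB = 1.38×10⁻²³ × 300 × 1.54×10⁷ = 6.38×10⁻¹⁴ W
In dBm: 10 log₁₀(6.38×10⁻¹⁴ / 10⁻³) = −102.0 dBm

−102.0 dBm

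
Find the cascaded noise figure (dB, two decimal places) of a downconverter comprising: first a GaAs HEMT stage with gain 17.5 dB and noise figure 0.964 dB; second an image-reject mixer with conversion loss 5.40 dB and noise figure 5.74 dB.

Convert to linear (a loss of L dB is a gain of −L dB): F_i = 10^(NF_i/10), G_i = 10^(G_i,dB/10)
  Stage 1: F_1 = 10^(0.964/10) = 1.249, G_1 = 10^(17.5/10) = 56.23
  Stage 2: F_2 = 10^(5.74/10) = 3.750, G_2 = 10^(−5.40/10) = 0.2884
Friis cascade:
  F = 1.249 + (3.750 − 1)/56.23 = 1.297
NF = 10 log₁₀(1.297) = 1.13 dB

1.13 dB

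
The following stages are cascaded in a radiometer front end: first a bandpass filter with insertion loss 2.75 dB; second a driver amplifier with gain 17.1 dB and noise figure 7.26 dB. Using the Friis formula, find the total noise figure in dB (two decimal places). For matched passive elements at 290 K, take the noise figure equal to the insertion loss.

Convert to linear (a loss of L dB is a gain of −L dB): F_i = 10^(NF_i/10), G_i = 10^(G_i,dB/10)
  Stage 1: F_1 = 10^(2.75/10) = 1.884, G_1 = 10^(−2.75/10) = 0.5309
  Stage 2: F_2 = 10^(7.26/10) = 5.321, G_2 = 10^(17.1/10) = 51.29
Friis cascade:
  F = 1.884 + (5.321 − 1)/0.5309 = 10.02
NF = 10 log₁₀(10.02) = 10.01 dB

10.01 dB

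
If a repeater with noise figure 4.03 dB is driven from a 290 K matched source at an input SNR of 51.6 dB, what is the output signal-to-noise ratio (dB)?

By definition F = SNR_in/SNR_out, so in dB: SNR_out = SNR_in − NF
SNR_out = 51.6 − 4.03 = 47.57 dB

47.57 dB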